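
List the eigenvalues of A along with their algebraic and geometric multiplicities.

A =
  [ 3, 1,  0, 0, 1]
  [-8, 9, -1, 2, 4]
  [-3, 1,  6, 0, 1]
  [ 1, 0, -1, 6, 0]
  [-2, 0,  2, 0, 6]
λ = 6: alg = 5, geom = 2

Step 1 — factor the characteristic polynomial to read off the algebraic multiplicities:
  χ_A(x) = (x - 6)^5

Step 2 — compute geometric multiplicities via the rank-nullity identity g(λ) = n − rank(A − λI):
  rank(A − (6)·I) = 3, so dim ker(A − (6)·I) = n − 3 = 2

Summary:
  λ = 6: algebraic multiplicity = 5, geometric multiplicity = 2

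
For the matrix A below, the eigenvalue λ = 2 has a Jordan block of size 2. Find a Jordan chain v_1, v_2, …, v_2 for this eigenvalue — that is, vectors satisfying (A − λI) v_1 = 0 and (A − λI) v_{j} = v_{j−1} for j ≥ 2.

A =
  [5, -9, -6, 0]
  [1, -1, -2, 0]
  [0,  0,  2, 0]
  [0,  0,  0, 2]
A Jordan chain for λ = 2 of length 2:
v_1 = (3, 1, 0, 0)ᵀ
v_2 = (1, 0, 0, 0)ᵀ

Let N = A − (2)·I. We want v_2 with N^2 v_2 = 0 but N^1 v_2 ≠ 0; then v_{j-1} := N · v_j for j = 2, …, 2.

Pick v_2 = (1, 0, 0, 0)ᵀ.
Then v_1 = N · v_2 = (3, 1, 0, 0)ᵀ.

Sanity check: (A − (2)·I) v_1 = (0, 0, 0, 0)ᵀ = 0. ✓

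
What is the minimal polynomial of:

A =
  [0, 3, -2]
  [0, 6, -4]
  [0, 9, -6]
x^2

The characteristic polynomial is χ_A(x) = x^3, so the eigenvalues are known. The minimal polynomial is
  m_A(x) = Π_λ (x − λ)^{k_λ}
where k_λ is the size of the *largest* Jordan block for λ (equivalently, the smallest k with (A − λI)^k v = 0 for every generalised eigenvector v of λ).

  λ = 0: largest Jordan block has size 2, contributing (x − 0)^2

So m_A(x) = x^2 = x^2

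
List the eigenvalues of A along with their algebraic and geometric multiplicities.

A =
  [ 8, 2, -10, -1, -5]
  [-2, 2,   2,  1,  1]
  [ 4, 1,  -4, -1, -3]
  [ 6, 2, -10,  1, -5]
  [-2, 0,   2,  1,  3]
λ = 2: alg = 5, geom = 3

Step 1 — factor the characteristic polynomial to read off the algebraic multiplicities:
  χ_A(x) = (x - 2)^5

Step 2 — compute geometric multiplicities via the rank-nullity identity g(λ) = n − rank(A − λI):
  rank(A − (2)·I) = 2, so dim ker(A − (2)·I) = n − 2 = 3

Summary:
  λ = 2: algebraic multiplicity = 5, geometric multiplicity = 3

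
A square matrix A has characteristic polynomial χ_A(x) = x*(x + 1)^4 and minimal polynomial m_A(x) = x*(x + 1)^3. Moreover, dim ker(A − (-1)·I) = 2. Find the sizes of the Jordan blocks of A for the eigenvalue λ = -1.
Block sizes for λ = -1: [3, 1]

Step 1 — from the characteristic polynomial, algebraic multiplicity of λ = -1 is 4. From dim ker(A − (-1)·I) = 2, there are exactly 2 Jordan blocks for λ = -1.
Step 2 — from the minimal polynomial, the factor (x + 1)^3 tells us the largest block for λ = -1 has size 3.
Step 3 — with total size 4, 2 blocks, and largest block 3, the block sizes (in nonincreasing order) are [3, 1].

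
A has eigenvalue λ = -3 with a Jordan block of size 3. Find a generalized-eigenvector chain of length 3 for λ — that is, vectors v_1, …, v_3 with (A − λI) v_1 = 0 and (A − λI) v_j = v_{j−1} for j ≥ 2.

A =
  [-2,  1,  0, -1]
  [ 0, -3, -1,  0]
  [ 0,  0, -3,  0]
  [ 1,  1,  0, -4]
A Jordan chain for λ = -3 of length 3:
v_1 = (-1, 0, 0, -1)ᵀ
v_2 = (0, -1, 0, 0)ᵀ
v_3 = (0, 0, 1, 0)ᵀ

Let N = A − (-3)·I. We want v_3 with N^3 v_3 = 0 but N^2 v_3 ≠ 0; then v_{j-1} := N · v_j for j = 3, …, 2.

Pick v_3 = (0, 0, 1, 0)ᵀ.
Then v_2 = N · v_3 = (0, -1, 0, 0)ᵀ.
Then v_1 = N · v_2 = (-1, 0, 0, -1)ᵀ.

Sanity check: (A − (-3)·I) v_1 = (0, 0, 0, 0)ᵀ = 0. ✓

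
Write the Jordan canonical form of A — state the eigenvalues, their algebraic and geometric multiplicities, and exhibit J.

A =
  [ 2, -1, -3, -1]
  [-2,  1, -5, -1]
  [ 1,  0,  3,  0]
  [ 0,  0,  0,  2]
J_3(2) ⊕ J_1(2)

The characteristic polynomial is
  det(x·I − A) = x^4 - 8*x^3 + 24*x^2 - 32*x + 16 = (x - 2)^4

Eigenvalues and multiplicities (the geometric multiplicity of λ is n − rank(A − λI), which equals the number of Jordan blocks for λ):
  λ = 2: algebraic multiplicity = 4, geometric multiplicity = 2

Determining the block sizes for each eigenvalue:
  λ = 2: with am = 4 and gm = 2, the partition is not yet determined (e.g. several partitions of 4 into 2 parts exist). Let N = A − (2)·I. Computing rank(N^1) = 2, rank(N^2) = 1, rank(N^3) = 0; the number of blocks of size ≥ j is rank(N^{j−1}) − rank(N^j), giving [2, 1, 1]. So we have 1 block(s) of size 3, 1 block(s) of size 1 → block sizes [3, 1]

Assembling the blocks gives a Jordan form
J =
  [2, 1, 0, 0]
  [0, 2, 1, 0]
  [0, 0, 2, 0]
  [0, 0, 0, 2]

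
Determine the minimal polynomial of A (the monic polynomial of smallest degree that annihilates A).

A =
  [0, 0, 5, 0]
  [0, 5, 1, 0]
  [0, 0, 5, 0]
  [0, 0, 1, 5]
x^3 - 10*x^2 + 25*x

The characteristic polynomial is χ_A(x) = x*(x - 5)^3, so the eigenvalues are known. The minimal polynomial is
  m_A(x) = Π_λ (x − λ)^{k_λ}
where k_λ is the size of the *largest* Jordan block for λ (equivalently, the smallest k with (A − λI)^k v = 0 for every generalised eigenvector v of λ).

  λ = 0: largest Jordan block has size 1, contributing (x − 0)
  λ = 5: largest Jordan block has size 2, contributing (x − 5)^2

So m_A(x) = x*(x - 5)^2 = x^3 - 10*x^2 + 25*x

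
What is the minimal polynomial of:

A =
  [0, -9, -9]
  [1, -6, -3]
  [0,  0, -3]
x^2 + 6*x + 9

The characteristic polynomial is χ_A(x) = (x + 3)^3, so the eigenvalues are known. The minimal polynomial is
  m_A(x) = Π_λ (x − λ)^{k_λ}
where k_λ is the size of the *largest* Jordan block for λ (equivalently, the smallest k with (A − λI)^k v = 0 for every generalised eigenvector v of λ).

  λ = -3: largest Jordan block has size 2, contributing (x + 3)^2

So m_A(x) = (x + 3)^2 = x^2 + 6*x + 9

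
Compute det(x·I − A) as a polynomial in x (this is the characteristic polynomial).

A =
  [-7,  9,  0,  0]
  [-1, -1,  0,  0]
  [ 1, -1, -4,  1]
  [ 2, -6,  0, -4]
x^4 + 16*x^3 + 96*x^2 + 256*x + 256

Expanding det(x·I − A) (e.g. by cofactor expansion or by noting that A is similar to its Jordan form J, which has the same characteristic polynomial as A) gives
  χ_A(x) = x^4 + 16*x^3 + 96*x^2 + 256*x + 256
which factors as (x + 4)^4. The eigenvalues (with algebraic multiplicities) are λ = -4 with multiplicity 4.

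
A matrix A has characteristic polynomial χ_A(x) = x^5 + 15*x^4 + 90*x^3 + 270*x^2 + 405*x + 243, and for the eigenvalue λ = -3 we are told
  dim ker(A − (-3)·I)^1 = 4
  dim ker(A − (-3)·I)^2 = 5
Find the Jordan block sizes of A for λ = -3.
Block sizes for λ = -3: [2, 1, 1, 1]

From the dimensions of kernels of powers, the number of Jordan blocks of size at least j is d_j − d_{j−1} where d_j = dim ker(N^j) (with d_0 = 0). Computing the differences gives [4, 1].
The number of blocks of size exactly k is (#blocks of size ≥ k) − (#blocks of size ≥ k + 1), so the partition is: 3 block(s) of size 1, 1 block(s) of size 2.
In nonincreasing order the block sizes are [2, 1, 1, 1].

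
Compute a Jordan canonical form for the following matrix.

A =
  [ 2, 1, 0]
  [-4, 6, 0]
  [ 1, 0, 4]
J_3(4)

The characteristic polynomial is
  det(x·I − A) = x^3 - 12*x^2 + 48*x - 64 = (x - 4)^3

Eigenvalues and multiplicities (the geometric multiplicity of λ is n − rank(A − λI), which equals the number of Jordan blocks for λ):
  λ = 4: algebraic multiplicity = 3, geometric multiplicity = 1

Determining the block sizes for each eigenvalue:
  λ = 4: one block (gm = 1), so the single block has size am = 3 → block sizes [3]

Assembling the blocks gives a Jordan form
J =
  [4, 1, 0]
  [0, 4, 1]
  [0, 0, 4]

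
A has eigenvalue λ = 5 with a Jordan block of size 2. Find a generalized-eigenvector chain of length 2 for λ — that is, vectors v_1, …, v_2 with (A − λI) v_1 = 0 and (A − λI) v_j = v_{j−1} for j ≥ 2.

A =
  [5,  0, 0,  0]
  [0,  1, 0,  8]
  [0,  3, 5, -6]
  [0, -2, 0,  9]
A Jordan chain for λ = 5 of length 2:
v_1 = (0, -4, 3, -2)ᵀ
v_2 = (0, 1, 0, 0)ᵀ

Let N = A − (5)·I. We want v_2 with N^2 v_2 = 0 but N^1 v_2 ≠ 0; then v_{j-1} := N · v_j for j = 2, …, 2.

Pick v_2 = (0, 1, 0, 0)ᵀ.
Then v_1 = N · v_2 = (0, -4, 3, -2)ᵀ.

Sanity check: (A − (5)·I) v_1 = (0, 0, 0, 0)ᵀ = 0. ✓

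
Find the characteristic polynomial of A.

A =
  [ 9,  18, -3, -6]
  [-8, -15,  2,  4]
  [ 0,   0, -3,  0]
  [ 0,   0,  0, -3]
x^4 + 12*x^3 + 54*x^2 + 108*x + 81

Expanding det(x·I − A) (e.g. by cofactor expansion or by noting that A is similar to its Jordan form J, which has the same characteristic polynomial as A) gives
  χ_A(x) = x^4 + 12*x^3 + 54*x^2 + 108*x + 81
which factors as (x + 3)^4. The eigenvalues (with algebraic multiplicities) are λ = -3 with multiplicity 4.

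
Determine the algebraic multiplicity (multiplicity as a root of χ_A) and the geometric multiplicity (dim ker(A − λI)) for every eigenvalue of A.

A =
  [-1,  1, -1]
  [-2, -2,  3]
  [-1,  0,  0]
λ = -1: alg = 3, geom = 1

Step 1 — factor the characteristic polynomial to read off the algebraic multiplicities:
  χ_A(x) = (x + 1)^3

Step 2 — compute geometric multiplicities via the rank-nullity identity g(λ) = n − rank(A − λI):
  rank(A − (-1)·I) = 2, so dim ker(A − (-1)·I) = n − 2 = 1

Summary:
  λ = -1: algebraic multiplicity = 3, geometric multiplicity = 1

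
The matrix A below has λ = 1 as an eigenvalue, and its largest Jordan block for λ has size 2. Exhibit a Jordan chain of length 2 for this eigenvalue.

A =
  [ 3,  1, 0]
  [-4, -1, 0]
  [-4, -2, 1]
A Jordan chain for λ = 1 of length 2:
v_1 = (2, -4, -4)ᵀ
v_2 = (1, 0, 0)ᵀ

Let N = A − (1)·I. We want v_2 with N^2 v_2 = 0 but N^1 v_2 ≠ 0; then v_{j-1} := N · v_j for j = 2, …, 2.

Pick v_2 = (1, 0, 0)ᵀ.
Then v_1 = N · v_2 = (2, -4, -4)ᵀ.

Sanity check: (A − (1)·I) v_1 = (0, 0, 0)ᵀ = 0. ✓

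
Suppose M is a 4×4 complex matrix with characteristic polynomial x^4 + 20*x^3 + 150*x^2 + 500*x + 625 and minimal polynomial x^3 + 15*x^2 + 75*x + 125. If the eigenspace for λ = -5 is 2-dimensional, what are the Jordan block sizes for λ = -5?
Block sizes for λ = -5: [3, 1]

Step 1 — from the characteristic polynomial, algebraic multiplicity of λ = -5 is 4. From dim ker(M − (-5)·I) = 2, there are exactly 2 Jordan blocks for λ = -5.
Step 2 — from the minimal polynomial, the factor (x + 5)^3 tells us the largest block for λ = -5 has size 3.
Step 3 — with total size 4, 2 blocks, and largest block 3, the block sizes (in nonincreasing order) are [3, 1].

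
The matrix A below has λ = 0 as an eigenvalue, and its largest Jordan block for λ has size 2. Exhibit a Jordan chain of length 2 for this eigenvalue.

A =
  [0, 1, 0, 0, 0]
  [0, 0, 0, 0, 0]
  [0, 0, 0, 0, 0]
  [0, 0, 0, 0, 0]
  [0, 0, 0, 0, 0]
A Jordan chain for λ = 0 of length 2:
v_1 = (1, 0, 0, 0, 0)ᵀ
v_2 = (0, 1, 0, 0, 0)ᵀ

Let N = A − (0)·I. We want v_2 with N^2 v_2 = 0 but N^1 v_2 ≠ 0; then v_{j-1} := N · v_j for j = 2, …, 2.

Pick v_2 = (0, 1, 0, 0, 0)ᵀ.
Then v_1 = N · v_2 = (1, 0, 0, 0, 0)ᵀ.

Sanity check: (A − (0)·I) v_1 = (0, 0, 0, 0, 0)ᵀ = 0. ✓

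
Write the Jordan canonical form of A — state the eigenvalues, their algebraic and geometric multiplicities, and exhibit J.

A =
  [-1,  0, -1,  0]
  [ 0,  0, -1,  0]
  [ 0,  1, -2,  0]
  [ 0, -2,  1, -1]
J_3(-1) ⊕ J_1(-1)

The characteristic polynomial is
  det(x·I − A) = x^4 + 4*x^3 + 6*x^2 + 4*x + 1 = (x + 1)^4

Eigenvalues and multiplicities (the geometric multiplicity of λ is n − rank(A − λI), which equals the number of Jordan blocks for λ):
  λ = -1: algebraic multiplicity = 4, geometric multiplicity = 2

Determining the block sizes for each eigenvalue:
  λ = -1: with am = 4 and gm = 2, the partition is not yet determined (e.g. several partitions of 4 into 2 parts exist). Let N = A − (-1)·I. Computing rank(N^1) = 2, rank(N^2) = 1, rank(N^3) = 0; the number of blocks of size ≥ j is rank(N^{j−1}) − rank(N^j), giving [2, 1, 1]. So we have 1 block(s) of size 3, 1 block(s) of size 1 → block sizes [3, 1]

Assembling the blocks gives a Jordan form
J =
  [-1,  1,  0,  0]
  [ 0, -1,  1,  0]
  [ 0,  0, -1,  0]
  [ 0,  0,  0, -1]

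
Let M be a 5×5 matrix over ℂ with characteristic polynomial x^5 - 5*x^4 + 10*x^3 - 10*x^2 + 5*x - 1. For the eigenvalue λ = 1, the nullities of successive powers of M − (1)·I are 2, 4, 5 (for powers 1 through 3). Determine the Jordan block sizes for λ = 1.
Block sizes for λ = 1: [3, 2]

From the dimensions of kernels of powers, the number of Jordan blocks of size at least j is d_j − d_{j−1} where d_j = dim ker(N^j) (with d_0 = 0). Computing the differences gives [2, 2, 1].
The number of blocks of size exactly k is (#blocks of size ≥ k) − (#blocks of size ≥ k + 1), so the partition is: 1 block(s) of size 2, 1 block(s) of size 3.
In nonincreasing order the block sizes are [3, 2].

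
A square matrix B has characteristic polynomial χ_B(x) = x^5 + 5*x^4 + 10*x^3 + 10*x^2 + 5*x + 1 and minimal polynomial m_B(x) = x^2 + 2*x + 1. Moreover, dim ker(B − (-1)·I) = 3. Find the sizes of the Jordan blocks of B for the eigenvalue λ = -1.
Block sizes for λ = -1: [2, 2, 1]

Step 1 — from the characteristic polynomial, algebraic multiplicity of λ = -1 is 5. From dim ker(B − (-1)·I) = 3, there are exactly 3 Jordan blocks for λ = -1.
Step 2 — from the minimal polynomial, the factor (x + 1)^2 tells us the largest block for λ = -1 has size 2.
Step 3 — with total size 5, 3 blocks, and largest block 2, the block sizes (in nonincreasing order) are [2, 2, 1].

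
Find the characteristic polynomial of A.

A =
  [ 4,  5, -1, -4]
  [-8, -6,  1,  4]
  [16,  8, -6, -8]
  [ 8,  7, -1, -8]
x^4 + 16*x^3 + 96*x^2 + 256*x + 256

Expanding det(x·I − A) (e.g. by cofactor expansion or by noting that A is similar to its Jordan form J, which has the same characteristic polynomial as A) gives
  χ_A(x) = x^4 + 16*x^3 + 96*x^2 + 256*x + 256
which factors as (x + 4)^4. The eigenvalues (with algebraic multiplicities) are λ = -4 with multiplicity 4.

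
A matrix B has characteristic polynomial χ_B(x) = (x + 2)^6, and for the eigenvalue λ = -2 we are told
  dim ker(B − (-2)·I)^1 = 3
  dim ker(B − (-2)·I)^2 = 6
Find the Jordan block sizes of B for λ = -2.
Block sizes for λ = -2: [2, 2, 2]

From the dimensions of kernels of powers, the number of Jordan blocks of size at least j is d_j − d_{j−1} where d_j = dim ker(N^j) (with d_0 = 0). Computing the differences gives [3, 3].
The number of blocks of size exactly k is (#blocks of size ≥ k) − (#blocks of size ≥ k + 1), so the partition is: 3 block(s) of size 2.
In nonincreasing order the block sizes are [2, 2, 2].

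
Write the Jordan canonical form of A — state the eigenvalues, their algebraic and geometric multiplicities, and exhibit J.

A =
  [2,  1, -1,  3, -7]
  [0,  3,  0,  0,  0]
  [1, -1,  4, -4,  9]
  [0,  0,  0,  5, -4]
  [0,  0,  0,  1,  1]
J_2(3) ⊕ J_2(3) ⊕ J_1(3)

The characteristic polynomial is
  det(x·I − A) = x^5 - 15*x^4 + 90*x^3 - 270*x^2 + 405*x - 243 = (x - 3)^5

Eigenvalues and multiplicities (the geometric multiplicity of λ is n − rank(A − λI), which equals the number of Jordan blocks for λ):
  λ = 3: algebraic multiplicity = 5, geometric multiplicity = 3

Determining the block sizes for each eigenvalue:
  λ = 3: with am = 5 and gm = 3, the partition is not yet determined (e.g. several partitions of 5 into 3 parts exist). Let N = A − (3)·I. Computing rank(N^1) = 2, rank(N^2) = 0; the number of blocks of size ≥ j is rank(N^{j−1}) − rank(N^j), giving [3, 2]. So we have 2 block(s) of size 2, 1 block(s) of size 1 → block sizes [2, 2, 1]

Assembling the blocks gives a Jordan form
J =
  [3, 1, 0, 0, 0]
  [0, 3, 0, 0, 0]
  [0, 0, 3, 1, 0]
  [0, 0, 0, 3, 0]
  [0, 0, 0, 0, 3]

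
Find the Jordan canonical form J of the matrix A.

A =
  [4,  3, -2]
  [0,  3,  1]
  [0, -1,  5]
J_3(4)

The characteristic polynomial is
  det(x·I − A) = x^3 - 12*x^2 + 48*x - 64 = (x - 4)^3

Eigenvalues and multiplicities (the geometric multiplicity of λ is n − rank(A − λI), which equals the number of Jordan blocks for λ):
  λ = 4: algebraic multiplicity = 3, geometric multiplicity = 1

Determining the block sizes for each eigenvalue:
  λ = 4: one block (gm = 1), so the single block has size am = 3 → block sizes [3]

Assembling the blocks gives a Jordan form
J =
  [4, 1, 0]
  [0, 4, 1]
  [0, 0, 4]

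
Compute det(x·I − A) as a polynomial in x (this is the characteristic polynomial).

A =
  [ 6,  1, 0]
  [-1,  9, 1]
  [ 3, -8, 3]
x^3 - 18*x^2 + 108*x - 216

Expanding det(x·I − A) (e.g. by cofactor expansion or by noting that A is similar to its Jordan form J, which has the same characteristic polynomial as A) gives
  χ_A(x) = x^3 - 18*x^2 + 108*x - 216
which factors as (x - 6)^3. The eigenvalues (with algebraic multiplicities) are λ = 6 with multiplicity 3.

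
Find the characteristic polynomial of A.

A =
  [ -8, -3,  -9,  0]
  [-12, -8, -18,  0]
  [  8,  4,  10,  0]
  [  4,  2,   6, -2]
x^4 + 8*x^3 + 24*x^2 + 32*x + 16

Expanding det(x·I − A) (e.g. by cofactor expansion or by noting that A is similar to its Jordan form J, which has the same characteristic polynomial as A) gives
  χ_A(x) = x^4 + 8*x^3 + 24*x^2 + 32*x + 16
which factors as (x + 2)^4. The eigenvalues (with algebraic multiplicities) are λ = -2 with multiplicity 4.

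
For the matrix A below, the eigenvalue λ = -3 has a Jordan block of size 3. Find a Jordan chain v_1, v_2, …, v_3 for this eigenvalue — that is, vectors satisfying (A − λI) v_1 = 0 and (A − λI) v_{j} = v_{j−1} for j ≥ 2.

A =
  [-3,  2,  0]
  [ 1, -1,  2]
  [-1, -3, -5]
A Jordan chain for λ = -3 of length 3:
v_1 = (2, 0, -1)ᵀ
v_2 = (0, 1, -1)ᵀ
v_3 = (1, 0, 0)ᵀ

Let N = A − (-3)·I. We want v_3 with N^3 v_3 = 0 but N^2 v_3 ≠ 0; then v_{j-1} := N · v_j for j = 3, …, 2.

Pick v_3 = (1, 0, 0)ᵀ.
Then v_2 = N · v_3 = (0, 1, -1)ᵀ.
Then v_1 = N · v_2 = (2, 0, -1)ᵀ.

Sanity check: (A − (-3)·I) v_1 = (0, 0, 0)ᵀ = 0. ✓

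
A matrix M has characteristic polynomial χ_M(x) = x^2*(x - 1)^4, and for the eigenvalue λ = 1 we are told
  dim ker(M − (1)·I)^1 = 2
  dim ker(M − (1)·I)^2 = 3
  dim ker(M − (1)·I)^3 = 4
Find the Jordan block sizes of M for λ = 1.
Block sizes for λ = 1: [3, 1]

From the dimensions of kernels of powers, the number of Jordan blocks of size at least j is d_j − d_{j−1} where d_j = dim ker(N^j) (with d_0 = 0). Computing the differences gives [2, 1, 1].
The number of blocks of size exactly k is (#blocks of size ≥ k) − (#blocks of size ≥ k + 1), so the partition is: 1 block(s) of size 1, 1 block(s) of size 3.
In nonincreasing order the block sizes are [3, 1].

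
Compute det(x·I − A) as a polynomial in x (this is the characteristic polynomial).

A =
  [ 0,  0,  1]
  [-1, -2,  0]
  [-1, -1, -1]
x^3 + 3*x^2 + 3*x + 1

Expanding det(x·I − A) (e.g. by cofactor expansion or by noting that A is similar to its Jordan form J, which has the same characteristic polynomial as A) gives
  χ_A(x) = x^3 + 3*x^2 + 3*x + 1
which factors as (x + 1)^3. The eigenvalues (with algebraic multiplicities) are λ = -1 with multiplicity 3.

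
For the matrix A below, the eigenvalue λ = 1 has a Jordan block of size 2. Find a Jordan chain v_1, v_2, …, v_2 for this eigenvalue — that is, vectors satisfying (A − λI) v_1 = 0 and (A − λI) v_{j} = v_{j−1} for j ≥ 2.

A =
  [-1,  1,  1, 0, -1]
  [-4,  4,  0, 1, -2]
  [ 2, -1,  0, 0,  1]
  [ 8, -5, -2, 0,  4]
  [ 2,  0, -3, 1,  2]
A Jordan chain for λ = 1 of length 2:
v_1 = (-2, -4, 2, 8, 2)ᵀ
v_2 = (1, 0, 0, 0, 0)ᵀ

Let N = A − (1)·I. We want v_2 with N^2 v_2 = 0 but N^1 v_2 ≠ 0; then v_{j-1} := N · v_j for j = 2, …, 2.

Pick v_2 = (1, 0, 0, 0, 0)ᵀ.
Then v_1 = N · v_2 = (-2, -4, 2, 8, 2)ᵀ.

Sanity check: (A − (1)·I) v_1 = (0, 0, 0, 0, 0)ᵀ = 0. ✓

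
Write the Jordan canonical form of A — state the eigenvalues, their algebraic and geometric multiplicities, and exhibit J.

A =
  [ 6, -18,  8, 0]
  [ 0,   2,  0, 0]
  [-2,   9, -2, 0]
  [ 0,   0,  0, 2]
J_2(2) ⊕ J_1(2) ⊕ J_1(2)

The characteristic polynomial is
  det(x·I − A) = x^4 - 8*x^3 + 24*x^2 - 32*x + 16 = (x - 2)^4

Eigenvalues and multiplicities (the geometric multiplicity of λ is n − rank(A − λI), which equals the number of Jordan blocks for λ):
  λ = 2: algebraic multiplicity = 4, geometric multiplicity = 3

Determining the block sizes for each eigenvalue:
  λ = 2: 3 blocks summing to 4 forces exactly one block of size 2 and the rest size 1 → block sizes [2, 1, 1]

Assembling the blocks gives a Jordan form
J =
  [2, 1, 0, 0]
  [0, 2, 0, 0]
  [0, 0, 2, 0]
  [0, 0, 0, 2]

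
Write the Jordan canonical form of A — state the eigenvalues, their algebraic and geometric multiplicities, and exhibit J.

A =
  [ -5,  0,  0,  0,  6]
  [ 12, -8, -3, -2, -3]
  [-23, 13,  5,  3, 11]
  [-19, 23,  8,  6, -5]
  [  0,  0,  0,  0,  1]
J_1(-5) ⊕ J_3(1) ⊕ J_1(1)

The characteristic polynomial is
  det(x·I − A) = x^5 + x^4 - 14*x^3 + 26*x^2 - 19*x + 5 = (x - 1)^4*(x + 5)

Eigenvalues and multiplicities (the geometric multiplicity of λ is n − rank(A − λI), which equals the number of Jordan blocks for λ):
  λ = -5: algebraic multiplicity = 1, geometric multiplicity = 1
  λ = 1: algebraic multiplicity = 4, geometric multiplicity = 2

Determining the block sizes for each eigenvalue:
  λ = -5: one block (gm = 1), so the single block has size am = 1 → block sizes [1]
  λ = 1: with am = 4 and gm = 2, the partition is not yet determined (e.g. several partitions of 4 into 2 parts exist). Let N = A − (1)·I. Computing rank(N^1) = 3, rank(N^2) = 2, rank(N^3) = 1; the number of blocks of size ≥ j is rank(N^{j−1}) − rank(N^j), giving [2, 1, 1]. So we have 1 block(s) of size 3, 1 block(s) of size 1 → block sizes [3, 1]

Assembling the blocks gives a Jordan form
J =
  [-5, 0, 0, 0, 0]
  [ 0, 1, 1, 0, 0]
  [ 0, 0, 1, 1, 0]
  [ 0, 0, 0, 1, 0]
  [ 0, 0, 0, 0, 1]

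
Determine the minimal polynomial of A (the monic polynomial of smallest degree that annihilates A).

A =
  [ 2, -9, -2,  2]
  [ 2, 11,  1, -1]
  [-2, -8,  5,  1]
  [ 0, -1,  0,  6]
x^3 - 18*x^2 + 108*x - 216

The characteristic polynomial is χ_A(x) = (x - 6)^4, so the eigenvalues are known. The minimal polynomial is
  m_A(x) = Π_λ (x − λ)^{k_λ}
where k_λ is the size of the *largest* Jordan block for λ (equivalently, the smallest k with (A − λI)^k v = 0 for every generalised eigenvector v of λ).

  λ = 6: largest Jordan block has size 3, contributing (x − 6)^3

So m_A(x) = (x - 6)^3 = x^3 - 18*x^2 + 108*x - 216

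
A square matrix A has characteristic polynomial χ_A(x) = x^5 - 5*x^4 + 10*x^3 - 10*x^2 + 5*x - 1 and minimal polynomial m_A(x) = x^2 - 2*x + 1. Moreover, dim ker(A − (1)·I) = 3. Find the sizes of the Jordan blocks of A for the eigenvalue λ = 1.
Block sizes for λ = 1: [2, 2, 1]

Step 1 — from the characteristic polynomial, algebraic multiplicity of λ = 1 is 5. From dim ker(A − (1)·I) = 3, there are exactly 3 Jordan blocks for λ = 1.
Step 2 — from the minimal polynomial, the factor (x − 1)^2 tells us the largest block for λ = 1 has size 2.
Step 3 — with total size 5, 3 blocks, and largest block 2, the block sizes (in nonincreasing order) are [2, 2, 1].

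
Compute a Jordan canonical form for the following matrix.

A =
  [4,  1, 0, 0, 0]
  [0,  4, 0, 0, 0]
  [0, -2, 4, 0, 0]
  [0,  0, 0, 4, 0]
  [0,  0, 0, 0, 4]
J_2(4) ⊕ J_1(4) ⊕ J_1(4) ⊕ J_1(4)

The characteristic polynomial is
  det(x·I − A) = x^5 - 20*x^4 + 160*x^3 - 640*x^2 + 1280*x - 1024 = (x - 4)^5

Eigenvalues and multiplicities (the geometric multiplicity of λ is n − rank(A − λI), which equals the number of Jordan blocks for λ):
  λ = 4: algebraic multiplicity = 5, geometric multiplicity = 4

Determining the block sizes for each eigenvalue:
  λ = 4: 4 blocks summing to 5 forces exactly one block of size 2 and the rest size 1 → block sizes [2, 1, 1, 1]

Assembling the blocks gives a Jordan form
J =
  [4, 1, 0, 0, 0]
  [0, 4, 0, 0, 0]
  [0, 0, 4, 0, 0]
  [0, 0, 0, 4, 0]
  [0, 0, 0, 0, 4]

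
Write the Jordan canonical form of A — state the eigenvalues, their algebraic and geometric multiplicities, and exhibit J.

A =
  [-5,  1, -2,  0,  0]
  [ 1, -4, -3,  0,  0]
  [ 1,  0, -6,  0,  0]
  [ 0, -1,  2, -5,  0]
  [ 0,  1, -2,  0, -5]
J_3(-5) ⊕ J_1(-5) ⊕ J_1(-5)

The characteristic polynomial is
  det(x·I − A) = x^5 + 25*x^4 + 250*x^3 + 1250*x^2 + 3125*x + 3125 = (x + 5)^5

Eigenvalues and multiplicities (the geometric multiplicity of λ is n − rank(A − λI), which equals the number of Jordan blocks for λ):
  λ = -5: algebraic multiplicity = 5, geometric multiplicity = 3

Determining the block sizes for each eigenvalue:
  λ = -5: with am = 5 and gm = 3, the partition is not yet determined (e.g. several partitions of 5 into 3 parts exist). Let N = A − (-5)·I. Computing rank(N^1) = 2, rank(N^2) = 1, rank(N^3) = 0; the number of blocks of size ≥ j is rank(N^{j−1}) − rank(N^j), giving [3, 1, 1]. So we have 1 block(s) of size 3, 2 block(s) of size 1 → block sizes [3, 1, 1]

Assembling the blocks gives a Jordan form
J =
  [-5,  1,  0,  0,  0]
  [ 0, -5,  1,  0,  0]
  [ 0,  0, -5,  0,  0]
  [ 0,  0,  0, -5,  0]
  [ 0,  0,  0,  0, -5]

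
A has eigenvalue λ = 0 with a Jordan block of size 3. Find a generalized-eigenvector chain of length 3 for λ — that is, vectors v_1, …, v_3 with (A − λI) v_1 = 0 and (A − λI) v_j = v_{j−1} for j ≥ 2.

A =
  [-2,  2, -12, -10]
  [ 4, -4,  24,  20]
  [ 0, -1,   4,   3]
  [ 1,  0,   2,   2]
A Jordan chain for λ = 0 of length 3:
v_1 = (2, -4, -1, 0)ᵀ
v_2 = (-2, 4, 0, 1)ᵀ
v_3 = (1, 0, 0, 0)ᵀ

Let N = A − (0)·I. We want v_3 with N^3 v_3 = 0 but N^2 v_3 ≠ 0; then v_{j-1} := N · v_j for j = 3, …, 2.

Pick v_3 = (1, 0, 0, 0)ᵀ.
Then v_2 = N · v_3 = (-2, 4, 0, 1)ᵀ.
Then v_1 = N · v_2 = (2, -4, -1, 0)ᵀ.

Sanity check: (A − (0)·I) v_1 = (0, 0, 0, 0)ᵀ = 0. ✓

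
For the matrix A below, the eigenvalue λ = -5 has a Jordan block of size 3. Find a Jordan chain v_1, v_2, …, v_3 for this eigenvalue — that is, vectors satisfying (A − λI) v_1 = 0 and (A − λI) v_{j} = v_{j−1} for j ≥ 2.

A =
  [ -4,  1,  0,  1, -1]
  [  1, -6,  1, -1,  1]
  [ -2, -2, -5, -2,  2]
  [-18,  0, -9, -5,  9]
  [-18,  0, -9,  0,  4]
A Jordan chain for λ = -5 of length 3:
v_1 = (2, -2, -4, 0, 0)ᵀ
v_2 = (-1, 3, 2, 0, 0)ᵀ
v_3 = (1, 0, 0, 0, 2)ᵀ

Let N = A − (-5)·I. We want v_3 with N^3 v_3 = 0 but N^2 v_3 ≠ 0; then v_{j-1} := N · v_j for j = 3, …, 2.

Pick v_3 = (1, 0, 0, 0, 2)ᵀ.
Then v_2 = N · v_3 = (-1, 3, 2, 0, 0)ᵀ.
Then v_1 = N · v_2 = (2, -2, -4, 0, 0)ᵀ.

Sanity check: (A − (-5)·I) v_1 = (0, 0, 0, 0, 0)ᵀ = 0. ✓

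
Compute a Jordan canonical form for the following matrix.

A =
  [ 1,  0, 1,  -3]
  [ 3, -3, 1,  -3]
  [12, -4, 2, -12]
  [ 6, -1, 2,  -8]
J_3(-2) ⊕ J_1(-2)

The characteristic polynomial is
  det(x·I − A) = x^4 + 8*x^3 + 24*x^2 + 32*x + 16 = (x + 2)^4

Eigenvalues and multiplicities (the geometric multiplicity of λ is n − rank(A − λI), which equals the number of Jordan blocks for λ):
  λ = -2: algebraic multiplicity = 4, geometric multiplicity = 2

Determining the block sizes for each eigenvalue:
  λ = -2: with am = 4 and gm = 2, the partition is not yet determined (e.g. several partitions of 4 into 2 parts exist). Let N = A − (-2)·I. Computing rank(N^1) = 2, rank(N^2) = 1, rank(N^3) = 0; the number of blocks of size ≥ j is rank(N^{j−1}) − rank(N^j), giving [2, 1, 1]. So we have 1 block(s) of size 3, 1 block(s) of size 1 → block sizes [3, 1]

Assembling the blocks gives a Jordan form
J =
  [-2,  1,  0,  0]
  [ 0, -2,  1,  0]
  [ 0,  0, -2,  0]
  [ 0,  0,  0, -2]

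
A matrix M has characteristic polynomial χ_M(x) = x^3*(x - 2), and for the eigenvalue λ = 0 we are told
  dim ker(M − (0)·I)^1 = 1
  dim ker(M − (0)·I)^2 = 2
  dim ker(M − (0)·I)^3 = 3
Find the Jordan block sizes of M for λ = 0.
Block sizes for λ = 0: [3]

From the dimensions of kernels of powers, the number of Jordan blocks of size at least j is d_j − d_{j−1} where d_j = dim ker(N^j) (with d_0 = 0). Computing the differences gives [1, 1, 1].
The number of blocks of size exactly k is (#blocks of size ≥ k) − (#blocks of size ≥ k + 1), so the partition is: 1 block(s) of size 3.
In nonincreasing order the block sizes are [3].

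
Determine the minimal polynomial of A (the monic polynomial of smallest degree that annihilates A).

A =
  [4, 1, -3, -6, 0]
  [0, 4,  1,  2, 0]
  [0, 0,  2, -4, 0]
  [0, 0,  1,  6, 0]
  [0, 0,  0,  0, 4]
x^3 - 12*x^2 + 48*x - 64

The characteristic polynomial is χ_A(x) = (x - 4)^5, so the eigenvalues are known. The minimal polynomial is
  m_A(x) = Π_λ (x − λ)^{k_λ}
where k_λ is the size of the *largest* Jordan block for λ (equivalently, the smallest k with (A − λI)^k v = 0 for every generalised eigenvector v of λ).

  λ = 4: largest Jordan block has size 3, contributing (x − 4)^3

So m_A(x) = (x - 4)^3 = x^3 - 12*x^2 + 48*x - 64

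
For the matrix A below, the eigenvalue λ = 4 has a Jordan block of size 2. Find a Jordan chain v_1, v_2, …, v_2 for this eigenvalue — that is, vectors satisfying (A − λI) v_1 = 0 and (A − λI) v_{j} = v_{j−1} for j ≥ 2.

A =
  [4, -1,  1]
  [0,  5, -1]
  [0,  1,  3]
A Jordan chain for λ = 4 of length 2:
v_1 = (-1, 1, 1)ᵀ
v_2 = (0, 1, 0)ᵀ

Let N = A − (4)·I. We want v_2 with N^2 v_2 = 0 but N^1 v_2 ≠ 0; then v_{j-1} := N · v_j for j = 2, …, 2.

Pick v_2 = (0, 1, 0)ᵀ.
Then v_1 = N · v_2 = (-1, 1, 1)ᵀ.

Sanity check: (A − (4)·I) v_1 = (0, 0, 0)ᵀ = 0. ✓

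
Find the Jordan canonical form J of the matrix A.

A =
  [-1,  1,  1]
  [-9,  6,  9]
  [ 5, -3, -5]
J_3(0)

The characteristic polynomial is
  det(x·I − A) = x^3

Eigenvalues and multiplicities (the geometric multiplicity of λ is n − rank(A − λI), which equals the number of Jordan blocks for λ):
  λ = 0: algebraic multiplicity = 3, geometric multiplicity = 1

Determining the block sizes for each eigenvalue:
  λ = 0: one block (gm = 1), so the single block has size am = 3 → block sizes [3]

Assembling the blocks gives a Jordan form
J =
  [0, 1, 0]
  [0, 0, 1]
  [0, 0, 0]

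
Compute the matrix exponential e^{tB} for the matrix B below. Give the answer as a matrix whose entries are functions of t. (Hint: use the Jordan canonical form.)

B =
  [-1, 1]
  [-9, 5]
e^{tB} =
  [-3*t*exp(2*t) + exp(2*t), t*exp(2*t)]
  [-9*t*exp(2*t), 3*t*exp(2*t) + exp(2*t)]

Strategy: write B = P · J · P⁻¹ where J is a Jordan canonical form, so e^{tB} = P · e^{tJ} · P⁻¹, and e^{tJ} can be computed block-by-block.

B has Jordan form
J =
  [2, 1]
  [0, 2]
(up to reordering of blocks).

Per-block formulas:
  For a 2×2 Jordan block J_2(2): exp(t · J_2(2)) = e^(2t)·(I + t·N), where N is the 2×2 nilpotent shift.

After assembling e^{tJ} and conjugating by P, we get:

e^{tB} =
  [-3*t*exp(2*t) + exp(2*t), t*exp(2*t)]
  [-9*t*exp(2*t), 3*t*exp(2*t) + exp(2*t)]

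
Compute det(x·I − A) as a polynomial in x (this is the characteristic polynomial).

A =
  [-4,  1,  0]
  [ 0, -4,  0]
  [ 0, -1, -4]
x^3 + 12*x^2 + 48*x + 64

Expanding det(x·I − A) (e.g. by cofactor expansion or by noting that A is similar to its Jordan form J, which has the same characteristic polynomial as A) gives
  χ_A(x) = x^3 + 12*x^2 + 48*x + 64
which factors as (x + 4)^3. The eigenvalues (with algebraic multiplicities) are λ = -4 with multiplicity 3.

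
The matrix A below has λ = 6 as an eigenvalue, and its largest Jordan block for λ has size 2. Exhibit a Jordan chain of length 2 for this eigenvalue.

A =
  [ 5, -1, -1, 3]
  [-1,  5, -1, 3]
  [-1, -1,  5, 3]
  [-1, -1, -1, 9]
A Jordan chain for λ = 6 of length 2:
v_1 = (-1, -1, -1, -1)ᵀ
v_2 = (1, 0, 0, 0)ᵀ

Let N = A − (6)·I. We want v_2 with N^2 v_2 = 0 but N^1 v_2 ≠ 0; then v_{j-1} := N · v_j for j = 2, …, 2.

Pick v_2 = (1, 0, 0, 0)ᵀ.
Then v_1 = N · v_2 = (-1, -1, -1, -1)ᵀ.

Sanity check: (A − (6)·I) v_1 = (0, 0, 0, 0)ᵀ = 0. ✓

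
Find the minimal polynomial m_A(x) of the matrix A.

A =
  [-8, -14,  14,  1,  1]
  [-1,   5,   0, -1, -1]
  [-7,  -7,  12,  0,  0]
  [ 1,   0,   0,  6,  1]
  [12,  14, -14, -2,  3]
x^3 - 8*x^2 + 5*x + 50

The characteristic polynomial is χ_A(x) = (x - 5)^4*(x + 2), so the eigenvalues are known. The minimal polynomial is
  m_A(x) = Π_λ (x − λ)^{k_λ}
where k_λ is the size of the *largest* Jordan block for λ (equivalently, the smallest k with (A − λI)^k v = 0 for every generalised eigenvector v of λ).

  λ = -2: largest Jordan block has size 1, contributing (x + 2)
  λ = 5: largest Jordan block has size 2, contributing (x − 5)^2

So m_A(x) = (x - 5)^2*(x + 2) = x^3 - 8*x^2 + 5*x + 50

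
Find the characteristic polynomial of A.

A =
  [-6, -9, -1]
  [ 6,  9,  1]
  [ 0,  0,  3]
x^3 - 6*x^2 + 9*x

Expanding det(x·I − A) (e.g. by cofactor expansion or by noting that A is similar to its Jordan form J, which has the same characteristic polynomial as A) gives
  χ_A(x) = x^3 - 6*x^2 + 9*x
which factors as x*(x - 3)^2. The eigenvalues (with algebraic multiplicities) are λ = 0 with multiplicity 1, λ = 3 with multiplicity 2.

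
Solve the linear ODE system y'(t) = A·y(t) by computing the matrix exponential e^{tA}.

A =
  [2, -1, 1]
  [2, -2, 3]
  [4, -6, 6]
e^{tA} =
  [t^2*exp(2*t) + exp(2*t), -t^2*exp(2*t) - t*exp(2*t), t^2*exp(2*t)/2 + t*exp(2*t)]
  [2*t^2*exp(2*t) + 2*t*exp(2*t), -2*t^2*exp(2*t) - 4*t*exp(2*t) + exp(2*t), t^2*exp(2*t) + 3*t*exp(2*t)]
  [2*t^2*exp(2*t) + 4*t*exp(2*t), -2*t^2*exp(2*t) - 6*t*exp(2*t), t^2*exp(2*t) + 4*t*exp(2*t) + exp(2*t)]

Strategy: write A = P · J · P⁻¹ where J is a Jordan canonical form, so e^{tA} = P · e^{tJ} · P⁻¹, and e^{tJ} can be computed block-by-block.

A has Jordan form
J =
  [2, 1, 0]
  [0, 2, 1]
  [0, 0, 2]
(up to reordering of blocks).

Per-block formulas:
  For a 3×3 Jordan block J_3(2): exp(t · J_3(2)) = e^(2t)·(I + t·N + (t^2/2)·N^2), where N is the 3×3 nilpotent shift.

After assembling e^{tJ} and conjugating by P, we get:

e^{tA} =
  [t^2*exp(2*t) + exp(2*t), -t^2*exp(2*t) - t*exp(2*t), t^2*exp(2*t)/2 + t*exp(2*t)]
  [2*t^2*exp(2*t) + 2*t*exp(2*t), -2*t^2*exp(2*t) - 4*t*exp(2*t) + exp(2*t), t^2*exp(2*t) + 3*t*exp(2*t)]
  [2*t^2*exp(2*t) + 4*t*exp(2*t), -2*t^2*exp(2*t) - 6*t*exp(2*t), t^2*exp(2*t) + 4*t*exp(2*t) + exp(2*t)]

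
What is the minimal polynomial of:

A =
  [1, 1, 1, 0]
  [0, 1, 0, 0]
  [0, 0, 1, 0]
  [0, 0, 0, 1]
x^2 - 2*x + 1

The characteristic polynomial is χ_A(x) = (x - 1)^4, so the eigenvalues are known. The minimal polynomial is
  m_A(x) = Π_λ (x − λ)^{k_λ}
where k_λ is the size of the *largest* Jordan block for λ (equivalently, the smallest k with (A − λI)^k v = 0 for every generalised eigenvector v of λ).

  λ = 1: largest Jordan block has size 2, contributing (x − 1)^2

So m_A(x) = (x - 1)^2 = x^2 - 2*x + 1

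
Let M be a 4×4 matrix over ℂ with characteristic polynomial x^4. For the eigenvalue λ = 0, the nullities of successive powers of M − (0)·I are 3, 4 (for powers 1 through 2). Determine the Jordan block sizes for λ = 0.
Block sizes for λ = 0: [2, 1, 1]

From the dimensions of kernels of powers, the number of Jordan blocks of size at least j is d_j − d_{j−1} where d_j = dim ker(N^j) (with d_0 = 0). Computing the differences gives [3, 1].
The number of blocks of size exactly k is (#blocks of size ≥ k) − (#blocks of size ≥ k + 1), so the partition is: 2 block(s) of size 1, 1 block(s) of size 2.
In nonincreasing order the block sizes are [2, 1, 1].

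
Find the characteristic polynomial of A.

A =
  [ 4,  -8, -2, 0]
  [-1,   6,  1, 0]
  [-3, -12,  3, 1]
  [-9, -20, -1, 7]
x^4 - 20*x^3 + 144*x^2 - 432*x + 432

Expanding det(x·I − A) (e.g. by cofactor expansion or by noting that A is similar to its Jordan form J, which has the same characteristic polynomial as A) gives
  χ_A(x) = x^4 - 20*x^3 + 144*x^2 - 432*x + 432
which factors as (x - 6)^3*(x - 2). The eigenvalues (with algebraic multiplicities) are λ = 2 with multiplicity 1, λ = 6 with multiplicity 3.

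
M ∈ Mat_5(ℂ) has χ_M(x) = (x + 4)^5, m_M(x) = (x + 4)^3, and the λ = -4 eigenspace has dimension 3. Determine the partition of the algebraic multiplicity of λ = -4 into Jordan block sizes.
Block sizes for λ = -4: [3, 1, 1]

Step 1 — from the characteristic polynomial, algebraic multiplicity of λ = -4 is 5. From dim ker(M − (-4)·I) = 3, there are exactly 3 Jordan blocks for λ = -4.
Step 2 — from the minimal polynomial, the factor (x + 4)^3 tells us the largest block for λ = -4 has size 3.
Step 3 — with total size 5, 3 blocks, and largest block 3, the block sizes (in nonincreasing order) are [3, 1, 1].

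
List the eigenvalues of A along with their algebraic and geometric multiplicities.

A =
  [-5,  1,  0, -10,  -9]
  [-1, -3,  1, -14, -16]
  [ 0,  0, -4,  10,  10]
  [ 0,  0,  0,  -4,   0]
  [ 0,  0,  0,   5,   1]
λ = -4: alg = 4, geom = 2; λ = 1: alg = 1, geom = 1

Step 1 — factor the characteristic polynomial to read off the algebraic multiplicities:
  χ_A(x) = (x - 1)*(x + 4)^4

Step 2 — compute geometric multiplicities via the rank-nullity identity g(λ) = n − rank(A − λI):
  rank(A − (-4)·I) = 3, so dim ker(A − (-4)·I) = n − 3 = 2
  rank(A − (1)·I) = 4, so dim ker(A − (1)·I) = n − 4 = 1

Summary:
  λ = -4: algebraic multiplicity = 4, geometric multiplicity = 2
  λ = 1: algebraic multiplicity = 1, geometric multiplicity = 1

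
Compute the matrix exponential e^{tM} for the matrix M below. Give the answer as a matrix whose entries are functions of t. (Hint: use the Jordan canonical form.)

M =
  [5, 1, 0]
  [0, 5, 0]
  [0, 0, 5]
e^{tM} =
  [exp(5*t), t*exp(5*t), 0]
  [0, exp(5*t), 0]
  [0, 0, exp(5*t)]

Strategy: write M = P · J · P⁻¹ where J is a Jordan canonical form, so e^{tM} = P · e^{tJ} · P⁻¹, and e^{tJ} can be computed block-by-block.

M has Jordan form
J =
  [5, 1, 0]
  [0, 5, 0]
  [0, 0, 5]
(up to reordering of blocks).

Per-block formulas:
  For a 1×1 block at λ = 5: exp(t · [5]) = [e^(5t)].
  For a 2×2 Jordan block J_2(5): exp(t · J_2(5)) = e^(5t)·(I + t·N), where N is the 2×2 nilpotent shift.

After assembling e^{tJ} and conjugating by P, we get:

e^{tM} =
  [exp(5*t), t*exp(5*t), 0]
  [0, exp(5*t), 0]
  [0, 0, exp(5*t)]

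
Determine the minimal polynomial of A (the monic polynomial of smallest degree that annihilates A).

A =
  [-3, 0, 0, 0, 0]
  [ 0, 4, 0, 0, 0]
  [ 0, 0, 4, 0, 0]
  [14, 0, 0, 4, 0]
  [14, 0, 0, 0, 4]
x^2 - x - 12

The characteristic polynomial is χ_A(x) = (x - 4)^4*(x + 3), so the eigenvalues are known. The minimal polynomial is
  m_A(x) = Π_λ (x − λ)^{k_λ}
where k_λ is the size of the *largest* Jordan block for λ (equivalently, the smallest k with (A − λI)^k v = 0 for every generalised eigenvector v of λ).

  λ = -3: largest Jordan block has size 1, contributing (x + 3)
  λ = 4: largest Jordan block has size 1, contributing (x − 4)

So m_A(x) = (x - 4)*(x + 3) = x^2 - x - 12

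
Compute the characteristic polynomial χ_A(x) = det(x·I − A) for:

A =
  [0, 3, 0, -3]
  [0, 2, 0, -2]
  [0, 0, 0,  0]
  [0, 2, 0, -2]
x^4

Expanding det(x·I − A) (e.g. by cofactor expansion or by noting that A is similar to its Jordan form J, which has the same characteristic polynomial as A) gives
  χ_A(x) = x^4
which factors as x^4. The eigenvalues (with algebraic multiplicities) are λ = 0 with multiplicity 4.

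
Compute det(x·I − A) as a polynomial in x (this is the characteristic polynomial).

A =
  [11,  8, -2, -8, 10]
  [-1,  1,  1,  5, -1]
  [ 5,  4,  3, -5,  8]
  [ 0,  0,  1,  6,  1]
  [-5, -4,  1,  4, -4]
x^5 - 17*x^4 + 106*x^3 - 290*x^2 + 325*x - 125

Expanding det(x·I − A) (e.g. by cofactor expansion or by noting that A is similar to its Jordan form J, which has the same characteristic polynomial as A) gives
  χ_A(x) = x^5 - 17*x^4 + 106*x^3 - 290*x^2 + 325*x - 125
which factors as (x - 5)^3*(x - 1)^2. The eigenvalues (with algebraic multiplicities) are λ = 1 with multiplicity 2, λ = 5 with multiplicity 3.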